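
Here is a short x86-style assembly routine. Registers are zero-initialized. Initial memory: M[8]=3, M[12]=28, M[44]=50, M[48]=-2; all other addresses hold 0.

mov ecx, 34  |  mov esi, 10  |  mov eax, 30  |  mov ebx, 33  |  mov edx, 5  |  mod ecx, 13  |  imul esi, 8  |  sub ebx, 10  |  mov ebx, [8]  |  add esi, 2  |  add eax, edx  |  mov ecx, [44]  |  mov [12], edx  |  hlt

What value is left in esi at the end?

82

ecx=34
esi=10
eax=30
ebx=33
edx=5
ecx=34%13=8
esi=10*8=80
ebx=33-10=23
ebx=M[8]=3
esi=80+2=82
eax=30+5=35
ecx=M[44]=50
mov [12], edx → M[12]=5
halt.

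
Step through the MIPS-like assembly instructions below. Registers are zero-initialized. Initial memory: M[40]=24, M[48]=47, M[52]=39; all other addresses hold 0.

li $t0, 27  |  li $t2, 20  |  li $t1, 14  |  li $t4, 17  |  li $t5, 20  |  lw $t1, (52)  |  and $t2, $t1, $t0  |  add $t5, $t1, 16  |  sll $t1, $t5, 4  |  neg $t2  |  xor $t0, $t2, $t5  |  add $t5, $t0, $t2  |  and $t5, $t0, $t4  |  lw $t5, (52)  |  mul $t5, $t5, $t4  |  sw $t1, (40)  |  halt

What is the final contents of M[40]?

880

$t0=27
$t2=20
$t1=14
$t4=17
$t5=20
$t1=M[52]=39
$t2=39&27=3
$t5=39+16=55
$t1=55<<4=880
$t2=-(3)=-3
$t0=(-3)^55=-54
$t5=(-54)+(-3)=-57
$t5=(-54)&17=0
$t5=M[52]=39
$t5=39*17=663
sw $t1, (40) → M[40]=880
halt.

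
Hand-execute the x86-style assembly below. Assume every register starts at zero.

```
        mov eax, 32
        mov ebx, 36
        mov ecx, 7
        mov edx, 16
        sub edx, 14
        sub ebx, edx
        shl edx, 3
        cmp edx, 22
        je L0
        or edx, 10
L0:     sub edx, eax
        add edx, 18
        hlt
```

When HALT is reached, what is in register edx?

eax=32
ebx=36
ecx=7
edx=16
edx=16-14=2
ebx=36-2=34
edx=2<<3=16
cmp edx, 22  (cmp 16,22)
je L0: not taken
edx=16|10=26
edx=26-32=-6
edx=(-6)+18=12
halt.

12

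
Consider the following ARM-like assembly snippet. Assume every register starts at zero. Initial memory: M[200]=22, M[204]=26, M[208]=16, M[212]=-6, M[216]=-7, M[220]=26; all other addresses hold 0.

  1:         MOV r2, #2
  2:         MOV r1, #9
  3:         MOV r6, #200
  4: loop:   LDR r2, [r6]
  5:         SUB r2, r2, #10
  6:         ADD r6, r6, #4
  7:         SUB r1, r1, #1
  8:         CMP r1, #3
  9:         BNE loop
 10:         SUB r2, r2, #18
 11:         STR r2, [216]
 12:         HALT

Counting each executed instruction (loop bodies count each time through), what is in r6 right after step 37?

after MOV r2, #2: r2=2
after MOV r1, #9: r1=9
after MOV r6, #200: r6=200
after LDR r2, [r6]: r2=M[200]=22
after SUB r2, r2, #10: r2=22-10=12
after ADD r6, r6, #4: r6=200+4=204
after SUB r1, r1, #1: r1=9-1=8
CMP r1, #3  (cmp 8,3)
BNE loop: taken
after LDR r2, [r6]: r2=M[204]=26
after SUB r2, r2, #10: r2=26-10=16
after ADD r6, r6, #4: r6=204+4=208
after SUB r1, r1, #1: r1=8-1=7
CMP r1, #3  (cmp 7,3)
BNE loop: taken
after LDR r2, [r6]: r2=M[208]=16
after SUB r2, r2, #10: r2=16-10=6
after ADD r6, r6, #4: r6=208+4=212
after SUB r1, r1, #1: r1=7-1=6
CMP r1, #3  (cmp 6,3)
BNE loop: taken
after LDR r2, [r6]: r2=M[212]=-6
after SUB r2, r2, #10: r2=(-6)-10=-16
after ADD r6, r6, #4: r6=212+4=216
after SUB r1, r1, #1: r1=6-1=5
CMP r1, #3  (cmp 5,3)
BNE loop: taken
after LDR r2, [r6]: r2=M[216]=-7
after SUB r2, r2, #10: r2=(-7)-10=-17
after ADD r6, r6, #4: r6=216+4=220
after SUB r1, r1, #1: r1=5-1=4
CMP r1, #3  (cmp 4,3)
BNE loop: taken
after LDR r2, [r6]: r2=M[220]=26
after SUB r2, r2, #10: r2=26-10=16
after ADD r6, r6, #4: r6=220+4=224
after SUB r1, r1, #1: r1=4-1=3
After step 37: r6 = 224.

224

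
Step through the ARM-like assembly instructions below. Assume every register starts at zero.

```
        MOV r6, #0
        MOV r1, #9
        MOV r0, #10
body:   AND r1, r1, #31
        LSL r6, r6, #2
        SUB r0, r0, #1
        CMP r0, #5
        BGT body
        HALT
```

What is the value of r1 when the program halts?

9

r6=0
r1=9
r0=10
r1=9&31=9
r6=0<<2=0
r0=10-1=9
CMP r0, #5  (cmp 9,5)
BGT body: taken
r1=9&31=9
r6=0<<2=0
r0=9-1=8
CMP r0, #5  (cmp 8,5)
BGT body: taken
r1=9&31=9
r6=0<<2=0
r0=8-1=7
CMP r0, #5  (cmp 7,5)
BGT body: taken
r1=9&31=9
r6=0<<2=0
r0=7-1=6
CMP r0, #5  (cmp 6,5)
BGT body: taken
r1=9&31=9
r6=0<<2=0
r0=6-1=5
CMP r0, #5  (cmp 5,5)
BGT body: not taken
halt.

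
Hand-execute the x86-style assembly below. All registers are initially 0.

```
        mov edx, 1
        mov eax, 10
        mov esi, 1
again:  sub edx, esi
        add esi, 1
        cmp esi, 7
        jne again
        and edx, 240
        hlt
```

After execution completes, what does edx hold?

224

after mov edx, 1: edx=1
after mov eax, 10: eax=10
after mov esi, 1: esi=1
after sub edx, esi: edx=1-1=0
after add esi, 1: esi=1+1=2
cmp esi, 7  (cmp 2,7)
jne again: taken
after sub edx, esi: edx=0-2=-2
after add esi, 1: esi=2+1=3
cmp esi, 7  (cmp 3,7)
jne again: taken
after sub edx, esi: edx=(-2)-3=-5
after add esi, 1: esi=3+1=4
cmp esi, 7  (cmp 4,7)
jne again: taken
after sub edx, esi: edx=(-5)-4=-9
after add esi, 1: esi=4+1=5
cmp esi, 7  (cmp 5,7)
jne again: taken
after sub edx, esi: edx=(-9)-5=-14
after add esi, 1: esi=5+1=6
cmp esi, 7  (cmp 6,7)
jne again: taken
after sub edx, esi: edx=(-14)-6=-20
after add esi, 1: esi=6+1=7
cmp esi, 7  (cmp 7,7)
jne again: not taken
after and edx, 240: edx=(-20)&240=224
halt.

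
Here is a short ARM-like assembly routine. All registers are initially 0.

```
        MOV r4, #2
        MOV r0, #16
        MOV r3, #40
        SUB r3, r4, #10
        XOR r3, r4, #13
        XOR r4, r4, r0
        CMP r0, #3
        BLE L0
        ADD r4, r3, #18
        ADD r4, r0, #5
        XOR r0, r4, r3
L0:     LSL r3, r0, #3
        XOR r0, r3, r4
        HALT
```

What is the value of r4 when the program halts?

r4=2
r0=16
r3=40
r3=2-10=-8
r3=2^13=15
r4=2^16=18
CMP r0, #3  (cmp 16,3)
BLE L0: not taken
r4=15+18=33
r4=16+5=21
r0=21^15=26
r3=26<<3=208
r0=208^21=197
halt.

21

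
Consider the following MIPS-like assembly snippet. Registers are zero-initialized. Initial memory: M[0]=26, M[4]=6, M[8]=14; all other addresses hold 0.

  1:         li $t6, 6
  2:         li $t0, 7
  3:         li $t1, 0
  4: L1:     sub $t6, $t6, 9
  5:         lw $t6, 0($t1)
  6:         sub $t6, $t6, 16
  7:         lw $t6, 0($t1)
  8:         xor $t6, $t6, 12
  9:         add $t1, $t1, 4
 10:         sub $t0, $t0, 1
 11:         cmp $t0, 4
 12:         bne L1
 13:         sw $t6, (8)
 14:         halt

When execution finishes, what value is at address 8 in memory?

2

after li $t6, 6: $t6=6
after li $t0, 7: $t0=7
after li $t1, 0: $t1=0
after sub $t6, $t6, 9: $t6=6-9=-3
after lw $t6, 0($t1): $t6=M[0]=26
after sub $t6, $t6, 16: $t6=26-16=10
after lw $t6, 0($t1): $t6=M[0]=26
after xor $t6, $t6, 12: $t6=26^12=22
after add $t1, $t1, 4: $t1=0+4=4
after sub $t0, $t0, 1: $t0=7-1=6
cmp $t0, 4  (cmp 6,4)
bne L1: taken
after sub $t6, $t6, 9: $t6=22-9=13
after lw $t6, 0($t1): $t6=M[4]=6
after sub $t6, $t6, 16: $t6=6-16=-10
after lw $t6, 0($t1): $t6=M[4]=6
after xor $t6, $t6, 12: $t6=6^12=10
after add $t1, $t1, 4: $t1=4+4=8
after sub $t0, $t0, 1: $t0=6-1=5
cmp $t0, 4  (cmp 5,4)
bne L1: taken
after sub $t6, $t6, 9: $t6=10-9=1
after lw $t6, 0($t1): $t6=M[8]=14
after sub $t6, $t6, 16: $t6=14-16=-2
after lw $t6, 0($t1): $t6=M[8]=14
after xor $t6, $t6, 12: $t6=14^12=2
after add $t1, $t1, 4: $t1=8+4=12
after sub $t0, $t0, 1: $t0=5-1=4
cmp $t0, 4  (cmp 4,4)
bne L1: not taken
sw $t6, (8) → M[8]=2
halt.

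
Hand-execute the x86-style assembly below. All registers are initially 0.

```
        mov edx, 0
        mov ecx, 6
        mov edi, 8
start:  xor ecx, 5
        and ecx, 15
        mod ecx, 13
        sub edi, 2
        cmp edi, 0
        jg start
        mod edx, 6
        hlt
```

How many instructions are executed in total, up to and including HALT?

29

mov edx, 0 → edx=0
mov ecx, 6 → ecx=6
mov edi, 8 → edi=8
xor ecx, 5 → ecx=6^5=3
and ecx, 15 → ecx=3&15=3
mod ecx, 13 → ecx=3%13=3
sub edi, 2 → edi=8-2=6
cmp edi, 0  (cmp 6,0)
jg start: taken
xor ecx, 5 → ecx=3^5=6
and ecx, 15 → ecx=6&15=6
mod ecx, 13 → ecx=6%13=6
sub edi, 2 → edi=6-2=4
cmp edi, 0  (cmp 4,0)
jg start: taken
xor ecx, 5 → ecx=6^5=3
and ecx, 15 → ecx=3&15=3
mod ecx, 13 → ecx=3%13=3
sub edi, 2 → edi=4-2=2
cmp edi, 0  (cmp 2,0)
jg start: taken
xor ecx, 5 → ecx=3^5=6
and ecx, 15 → ecx=6&15=6
mod ecx, 13 → ecx=6%13=6
sub edi, 2 → edi=2-2=0
cmp edi, 0  (cmp 0,0)
jg start: not taken
mod edx, 6 → edx=0%6=0
halt.
Total executed instructions: 29.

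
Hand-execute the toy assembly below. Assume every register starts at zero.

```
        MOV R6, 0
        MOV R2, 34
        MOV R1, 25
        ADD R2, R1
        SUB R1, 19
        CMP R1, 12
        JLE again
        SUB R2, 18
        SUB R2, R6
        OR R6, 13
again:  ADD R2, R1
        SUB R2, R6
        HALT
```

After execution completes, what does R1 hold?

6

MOV R6, 0 → R6=0
MOV R2, 34 → R2=34
MOV R1, 25 → R1=25
ADD R2, R1 → R2=34+25=59
SUB R1, 19 → R1=25-19=6
CMP R1, 12  (cmp 6,12)
JLE again: taken
ADD R2, R1 → R2=59+6=65
SUB R2, R6 → R2=65-0=65
halt.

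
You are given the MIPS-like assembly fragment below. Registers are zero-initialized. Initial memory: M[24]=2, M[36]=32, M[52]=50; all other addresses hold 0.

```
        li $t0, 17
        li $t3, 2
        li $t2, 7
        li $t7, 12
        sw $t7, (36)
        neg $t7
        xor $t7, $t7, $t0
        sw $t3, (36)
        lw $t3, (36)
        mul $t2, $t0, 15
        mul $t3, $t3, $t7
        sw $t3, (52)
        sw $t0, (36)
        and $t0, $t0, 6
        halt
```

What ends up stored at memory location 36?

17

after li $t0, 17: $t0=17
after li $t3, 2: $t3=2
after li $t2, 7: $t2=7
after li $t7, 12: $t7=12
sw $t7, (36) → M[36]=12
after neg $t7: $t7=-(12)=-12
after xor $t7, $t7, $t0: $t7=(-12)^17=-27
sw $t3, (36) → M[36]=2
after lw $t3, (36): $t3=M[36]=2
after mul $t2, $t0, 15: $t2=17*15=255
after mul $t3, $t3, $t7: $t3=2*(-27)=-54
sw $t3, (52) → M[52]=-54
sw $t0, (36) → M[36]=17
after and $t0, $t0, 6: $t0=17&6=0
halt.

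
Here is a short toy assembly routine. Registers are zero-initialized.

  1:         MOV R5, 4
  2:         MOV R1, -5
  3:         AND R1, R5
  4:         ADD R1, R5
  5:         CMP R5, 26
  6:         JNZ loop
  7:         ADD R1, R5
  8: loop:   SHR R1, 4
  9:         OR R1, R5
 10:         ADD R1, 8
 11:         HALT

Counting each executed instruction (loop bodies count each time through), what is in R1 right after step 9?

after MOV R5, 4: R5=4
after MOV R1, -5: R1=-5
after AND R1, R5: R1=(-5)&4=0
after ADD R1, R5: R1=0+4=4
CMP R5, 26  (cmp 4,26)
JNZ loop: taken
after SHR R1, 4: R1=4>>4=0
after OR R1, R5: R1=0|4=4
after ADD R1, 8: R1=4+8=12
After step 9: R1 = 12.

12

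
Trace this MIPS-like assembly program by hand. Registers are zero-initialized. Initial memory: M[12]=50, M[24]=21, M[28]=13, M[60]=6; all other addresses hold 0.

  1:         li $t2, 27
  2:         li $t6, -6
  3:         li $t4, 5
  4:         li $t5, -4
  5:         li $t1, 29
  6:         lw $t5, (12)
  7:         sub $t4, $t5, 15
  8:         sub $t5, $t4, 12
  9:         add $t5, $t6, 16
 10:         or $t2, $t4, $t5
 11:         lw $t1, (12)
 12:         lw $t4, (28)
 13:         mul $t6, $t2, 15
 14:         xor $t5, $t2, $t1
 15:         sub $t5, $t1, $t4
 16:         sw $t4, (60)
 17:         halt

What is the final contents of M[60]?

13

li $t2, 27 → $t2=27
li $t6, -6 → $t6=-6
li $t4, 5 → $t4=5
li $t5, -4 → $t5=-4
li $t1, 29 → $t1=29
lw $t5, (12) → $t5=M[12]=50
sub $t4, $t5, 15 → $t4=50-15=35
sub $t5, $t4, 12 → $t5=35-12=23
add $t5, $t6, 16 → $t5=(-6)+16=10
or $t2, $t4, $t5 → $t2=35|10=43
lw $t1, (12) → $t1=M[12]=50
lw $t4, (28) → $t4=M[28]=13
mul $t6, $t2, 15 → $t6=43*15=645
xor $t5, $t2, $t1 → $t5=43^50=25
sub $t5, $t1, $t4 → $t5=50-13=37
sw $t4, (60) → M[60]=13
halt.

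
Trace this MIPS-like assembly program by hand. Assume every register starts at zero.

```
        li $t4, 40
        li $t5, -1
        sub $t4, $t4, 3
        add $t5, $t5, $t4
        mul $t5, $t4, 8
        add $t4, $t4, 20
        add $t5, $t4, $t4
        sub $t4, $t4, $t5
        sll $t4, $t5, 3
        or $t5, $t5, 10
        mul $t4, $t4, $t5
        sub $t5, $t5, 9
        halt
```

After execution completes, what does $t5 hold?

113

$t4=40
$t5=-1
$t4=40-3=37
$t5=(-1)+37=36
$t5=37*8=296
$t4=37+20=57
$t5=57+57=114
$t4=57-114=-57
$t4=114<<3=912
$t5=114|10=122
$t4=912*122=111264
$t5=122-9=113
halt.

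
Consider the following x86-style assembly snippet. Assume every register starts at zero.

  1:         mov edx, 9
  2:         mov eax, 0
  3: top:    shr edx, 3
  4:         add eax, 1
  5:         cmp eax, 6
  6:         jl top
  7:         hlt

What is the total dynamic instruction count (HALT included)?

27

after mov edx, 9: edx=9
after mov eax, 0: eax=0
after shr edx, 3: edx=9>>3=1
after add eax, 1: eax=0+1=1
cmp eax, 6  (cmp 1,6)
jl top: taken
after shr edx, 3: edx=1>>3=0
after add eax, 1: eax=1+1=2
cmp eax, 6  (cmp 2,6)
jl top: taken
after shr edx, 3: edx=0>>3=0
after add eax, 1: eax=2+1=3
cmp eax, 6  (cmp 3,6)
jl top: taken
after shr edx, 3: edx=0>>3=0
after add eax, 1: eax=3+1=4
cmp eax, 6  (cmp 4,6)
jl top: taken
after shr edx, 3: edx=0>>3=0
after add eax, 1: eax=4+1=5
cmp eax, 6  (cmp 5,6)
jl top: taken
after shr edx, 3: edx=0>>3=0
after add eax, 1: eax=5+1=6
cmp eax, 6  (cmp 6,6)
jl top: not taken
halt.
Total executed instructions: 27.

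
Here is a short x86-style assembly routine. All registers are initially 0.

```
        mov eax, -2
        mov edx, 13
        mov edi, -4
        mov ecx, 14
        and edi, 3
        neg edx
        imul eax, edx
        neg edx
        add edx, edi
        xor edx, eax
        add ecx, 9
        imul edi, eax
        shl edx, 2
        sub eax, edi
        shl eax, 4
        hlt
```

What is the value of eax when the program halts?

416

after mov eax, -2: eax=-2
after mov edx, 13: edx=13
after mov edi, -4: edi=-4
after mov ecx, 14: ecx=14
after and edi, 3: edi=(-4)&3=0
after neg edx: edx=-(13)=-13
after imul eax, edx: eax=(-2)*(-13)=26
after neg edx: edx=-(-13)=13
after add edx, edi: edx=13+0=13
after xor edx, eax: edx=13^26=23
after add ecx, 9: ecx=14+9=23
after imul edi, eax: edi=0*26=0
after shl edx, 2: edx=23<<2=92
after sub eax, edi: eax=26-0=26
after shl eax, 4: eax=26<<4=416
halt.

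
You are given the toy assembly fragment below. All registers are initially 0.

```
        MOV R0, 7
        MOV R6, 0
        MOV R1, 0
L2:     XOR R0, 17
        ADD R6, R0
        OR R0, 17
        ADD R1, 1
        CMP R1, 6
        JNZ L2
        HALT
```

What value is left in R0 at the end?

23

R0=7
R6=0
R1=0
R0=7^17=22
R6=0+22=22
R0=22|17=23
R1=0+1=1
CMP R1, 6  (cmp 1,6)
JNZ L2: taken
R0=23^17=6
R6=22+6=28
R0=6|17=23
R1=1+1=2
CMP R1, 6  (cmp 2,6)
JNZ L2: taken
R0=23^17=6
R6=28+6=34
R0=6|17=23
R1=2+1=3
CMP R1, 6  (cmp 3,6)
JNZ L2: taken
R0=23^17=6
R6=34+6=40
R0=6|17=23
R1=3+1=4
CMP R1, 6  (cmp 4,6)
JNZ L2: taken
R0=23^17=6
R6=40+6=46
R0=6|17=23
R1=4+1=5
CMP R1, 6  (cmp 5,6)
JNZ L2: taken
R0=23^17=6
R6=46+6=52
R0=6|17=23
R1=5+1=6
CMP R1, 6  (cmp 6,6)
JNZ L2: not taken
halt.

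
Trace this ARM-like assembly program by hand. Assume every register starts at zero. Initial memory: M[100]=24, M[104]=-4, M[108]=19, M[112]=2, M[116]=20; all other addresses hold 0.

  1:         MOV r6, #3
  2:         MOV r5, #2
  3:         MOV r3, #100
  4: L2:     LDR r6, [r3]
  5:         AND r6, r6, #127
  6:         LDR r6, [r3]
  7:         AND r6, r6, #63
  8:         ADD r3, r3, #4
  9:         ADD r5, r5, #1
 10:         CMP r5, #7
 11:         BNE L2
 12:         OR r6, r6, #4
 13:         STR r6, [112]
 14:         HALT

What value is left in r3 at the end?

120

after MOV r6, #3: r6=3
after MOV r5, #2: r5=2
after MOV r3, #100: r3=100
after LDR r6, [r3]: r6=M[100]=24
after AND r6, r6, #127: r6=24&127=24
after LDR r6, [r3]: r6=M[100]=24
after AND r6, r6, #63: r6=24&63=24
after ADD r3, r3, #4: r3=100+4=104
after ADD r5, r5, #1: r5=2+1=3
CMP r5, #7  (cmp 3,7)
BNE L2: taken
after LDR r6, [r3]: r6=M[104]=-4
after AND r6, r6, #127: r6=(-4)&127=124
after LDR r6, [r3]: r6=M[104]=-4
after AND r6, r6, #63: r6=(-4)&63=60
after ADD r3, r3, #4: r3=104+4=108
after ADD r5, r5, #1: r5=3+1=4
CMP r5, #7  (cmp 4,7)
BNE L2: taken
after LDR r6, [r3]: r6=M[108]=19
after AND r6, r6, #127: r6=19&127=19
after LDR r6, [r3]: r6=M[108]=19
after AND r6, r6, #63: r6=19&63=19
after ADD r3, r3, #4: r3=108+4=112
after ADD r5, r5, #1: r5=4+1=5
CMP r5, #7  (cmp 5,7)
BNE L2: taken
after LDR r6, [r3]: r6=M[112]=2
after AND r6, r6, #127: r6=2&127=2
after LDR r6, [r3]: r6=M[112]=2
after AND r6, r6, #63: r6=2&63=2
after ADD r3, r3, #4: r3=112+4=116
after ADD r5, r5, #1: r5=5+1=6
CMP r5, #7  (cmp 6,7)
BNE L2: taken
after LDR r6, [r3]: r6=M[116]=20
after AND r6, r6, #127: r6=20&127=20
after LDR r6, [r3]: r6=M[116]=20
after AND r6, r6, #63: r6=20&63=20
after ADD r3, r3, #4: r3=116+4=120
after ADD r5, r5, #1: r5=6+1=7
CMP r5, #7  (cmp 7,7)
BNE L2: not taken
after OR r6, r6, #4: r6=20|4=20
STR r6, [112] → M[112]=20
halt.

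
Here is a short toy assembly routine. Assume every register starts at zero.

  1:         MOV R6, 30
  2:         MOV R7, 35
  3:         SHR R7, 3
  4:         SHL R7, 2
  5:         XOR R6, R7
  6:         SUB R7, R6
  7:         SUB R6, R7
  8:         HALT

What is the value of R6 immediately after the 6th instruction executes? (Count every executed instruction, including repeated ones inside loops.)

after MOV R6, 30: R6=30
after MOV R7, 35: R7=35
after SHR R7, 3: R7=35>>3=4
after SHL R7, 2: R7=4<<2=16
after XOR R6, R7: R6=30^16=14
after SUB R7, R6: R7=16-14=2
After step 6: R6 = 14.

14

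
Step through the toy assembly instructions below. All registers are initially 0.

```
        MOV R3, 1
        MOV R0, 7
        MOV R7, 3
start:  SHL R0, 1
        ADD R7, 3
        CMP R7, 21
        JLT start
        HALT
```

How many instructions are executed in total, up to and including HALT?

28

MOV R3, 1 → R3=1
MOV R0, 7 → R0=7
MOV R7, 3 → R7=3
SHL R0, 1 → R0=7<<1=14
ADD R7, 3 → R7=3+3=6
CMP R7, 21  (cmp 6,21)
JLT start: taken
SHL R0, 1 → R0=14<<1=28
ADD R7, 3 → R7=6+3=9
CMP R7, 21  (cmp 9,21)
JLT start: taken
SHL R0, 1 → R0=28<<1=56
ADD R7, 3 → R7=9+3=12
CMP R7, 21  (cmp 12,21)
JLT start: taken
SHL R0, 1 → R0=56<<1=112
ADD R7, 3 → R7=12+3=15
CMP R7, 21  (cmp 15,21)
JLT start: taken
SHL R0, 1 → R0=112<<1=224
ADD R7, 3 → R7=15+3=18
CMP R7, 21  (cmp 18,21)
JLT start: taken
SHL R0, 1 → R0=224<<1=448
ADD R7, 3 → R7=18+3=21
CMP R7, 21  (cmp 21,21)
JLT start: not taken
halt.
Total executed instructions: 28.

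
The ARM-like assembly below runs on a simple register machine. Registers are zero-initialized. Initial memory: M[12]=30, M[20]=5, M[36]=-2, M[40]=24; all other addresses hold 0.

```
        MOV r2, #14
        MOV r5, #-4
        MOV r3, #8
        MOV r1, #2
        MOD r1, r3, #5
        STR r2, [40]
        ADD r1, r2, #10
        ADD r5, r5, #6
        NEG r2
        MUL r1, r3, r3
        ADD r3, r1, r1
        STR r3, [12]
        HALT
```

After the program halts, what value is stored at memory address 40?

14

MOV r2, #14 → r2=14
MOV r5, #-4 → r5=-4
MOV r3, #8 → r3=8
MOV r1, #2 → r1=2
MOD r1, r3, #5 → r1=8%5=3
STR r2, [40] → M[40]=14
ADD r1, r2, #10 → r1=14+10=24
ADD r5, r5, #6 → r5=(-4)+6=2
NEG r2 → r2=-(14)=-14
MUL r1, r3, r3 → r1=8*8=64
ADD r3, r1, r1 → r3=64+64=128
STR r3, [12] → M[12]=128
halt.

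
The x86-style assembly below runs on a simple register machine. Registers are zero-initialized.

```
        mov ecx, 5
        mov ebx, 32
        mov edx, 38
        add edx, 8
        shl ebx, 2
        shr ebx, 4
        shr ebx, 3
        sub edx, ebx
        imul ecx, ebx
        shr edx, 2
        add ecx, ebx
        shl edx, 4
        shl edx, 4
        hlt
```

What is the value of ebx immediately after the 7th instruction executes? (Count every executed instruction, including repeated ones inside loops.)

mov ecx, 5 → ecx=5
mov ebx, 32 → ebx=32
mov edx, 38 → edx=38
add edx, 8 → edx=38+8=46
shl ebx, 2 → ebx=32<<2=128
shr ebx, 4 → ebx=128>>4=8
shr ebx, 3 → ebx=8>>3=1
After step 7: ebx = 1.

1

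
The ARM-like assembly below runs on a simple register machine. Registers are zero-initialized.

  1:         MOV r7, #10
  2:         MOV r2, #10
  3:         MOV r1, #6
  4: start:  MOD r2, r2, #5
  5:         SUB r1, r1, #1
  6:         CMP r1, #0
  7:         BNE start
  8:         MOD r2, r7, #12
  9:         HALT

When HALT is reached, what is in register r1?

MOV r7, #10 → r7=10
MOV r2, #10 → r2=10
MOV r1, #6 → r1=6
MOD r2, r2, #5 → r2=10%5=0
SUB r1, r1, #1 → r1=6-1=5
CMP r1, #0  (cmp 5,0)
BNE start: taken
MOD r2, r2, #5 → r2=0%5=0
SUB r1, r1, #1 → r1=5-1=4
CMP r1, #0  (cmp 4,0)
BNE start: taken
MOD r2, r2, #5 → r2=0%5=0
SUB r1, r1, #1 → r1=4-1=3
CMP r1, #0  (cmp 3,0)
BNE start: taken
MOD r2, r2, #5 → r2=0%5=0
SUB r1, r1, #1 → r1=3-1=2
CMP r1, #0  (cmp 2,0)
BNE start: taken
MOD r2, r2, #5 → r2=0%5=0
SUB r1, r1, #1 → r1=2-1=1
CMP r1, #0  (cmp 1,0)
BNE start: taken
MOD r2, r2, #5 → r2=0%5=0
SUB r1, r1, #1 → r1=1-1=0
CMP r1, #0  (cmp 0,0)
BNE start: not taken
MOD r2, r7, #12 → r2=10%12=10
halt.

0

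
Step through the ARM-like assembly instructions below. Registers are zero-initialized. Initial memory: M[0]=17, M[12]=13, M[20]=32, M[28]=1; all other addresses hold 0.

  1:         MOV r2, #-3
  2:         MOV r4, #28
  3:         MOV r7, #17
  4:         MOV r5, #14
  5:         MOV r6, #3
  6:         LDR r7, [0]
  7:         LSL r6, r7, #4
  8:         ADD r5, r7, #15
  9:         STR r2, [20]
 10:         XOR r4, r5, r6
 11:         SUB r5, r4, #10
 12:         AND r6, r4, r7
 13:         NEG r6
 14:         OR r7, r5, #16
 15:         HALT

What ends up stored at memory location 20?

-3

after MOV r2, #-3: r2=-3
after MOV r4, #28: r4=28
after MOV r7, #17: r7=17
after MOV r5, #14: r5=14
after MOV r6, #3: r6=3
after LDR r7, [0]: r7=M[0]=17
after LSL r6, r7, #4: r6=17<<4=272
after ADD r5, r7, #15: r5=17+15=32
STR r2, [20] → M[20]=-3
after XOR r4, r5, r6: r4=32^272=304
after SUB r5, r4, #10: r5=304-10=294
after AND r6, r4, r7: r6=304&17=16
after NEG r6: r6=-(16)=-16
after OR r7, r5, #16: r7=294|16=310
halt.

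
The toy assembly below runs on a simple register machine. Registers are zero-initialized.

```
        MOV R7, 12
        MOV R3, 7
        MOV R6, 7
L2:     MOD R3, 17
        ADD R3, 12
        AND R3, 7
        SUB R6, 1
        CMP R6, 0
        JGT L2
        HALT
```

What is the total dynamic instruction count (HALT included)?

MOV R7, 12 → R7=12
MOV R3, 7 → R3=7
MOV R6, 7 → R6=7
MOD R3, 17 → R3=7%17=7
ADD R3, 12 → R3=7+12=19
AND R3, 7 → R3=19&7=3
SUB R6, 1 → R6=7-1=6
CMP R6, 0  (cmp 6,0)
JGT L2: taken
MOD R3, 17 → R3=3%17=3
ADD R3, 12 → R3=3+12=15
AND R3, 7 → R3=15&7=7
SUB R6, 1 → R6=6-1=5
CMP R6, 0  (cmp 5,0)
JGT L2: taken
MOD R3, 17 → R3=7%17=7
ADD R3, 12 → R3=7+12=19
AND R3, 7 → R3=19&7=3
SUB R6, 1 → R6=5-1=4
CMP R6, 0  (cmp 4,0)
JGT L2: taken
MOD R3, 17 → R3=3%17=3
ADD R3, 12 → R3=3+12=15
AND R3, 7 → R3=15&7=7
SUB R6, 1 → R6=4-1=3
CMP R6, 0  (cmp 3,0)
JGT L2: taken
MOD R3, 17 → R3=7%17=7
ADD R3, 12 → R3=7+12=19
AND R3, 7 → R3=19&7=3
SUB R6, 1 → R6=3-1=2
CMP R6, 0  (cmp 2,0)
JGT L2: taken
MOD R3, 17 → R3=3%17=3
ADD R3, 12 → R3=3+12=15
AND R3, 7 → R3=15&7=7
SUB R6, 1 → R6=2-1=1
CMP R6, 0  (cmp 1,0)
JGT L2: taken
MOD R3, 17 → R3=7%17=7
ADD R3, 12 → R3=7+12=19
AND R3, 7 → R3=19&7=3
SUB R6, 1 → R6=1-1=0
CMP R6, 0  (cmp 0,0)
JGT L2: not taken
halt.
Total executed instructions: 46.

46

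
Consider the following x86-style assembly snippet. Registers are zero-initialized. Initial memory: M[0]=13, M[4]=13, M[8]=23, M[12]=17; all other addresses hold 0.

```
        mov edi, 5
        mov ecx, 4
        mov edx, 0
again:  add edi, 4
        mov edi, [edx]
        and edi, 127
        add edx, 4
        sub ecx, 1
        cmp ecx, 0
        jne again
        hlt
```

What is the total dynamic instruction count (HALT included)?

mov edi, 5 → edi=5
mov ecx, 4 → ecx=4
mov edx, 0 → edx=0
add edi, 4 → edi=5+4=9
mov edi, [edx] → edi=M[0]=13
and edi, 127 → edi=13&127=13
add edx, 4 → edx=0+4=4
sub ecx, 1 → ecx=4-1=3
cmp ecx, 0  (cmp 3,0)
jne again: taken
add edi, 4 → edi=13+4=17
mov edi, [edx] → edi=M[4]=13
and edi, 127 → edi=13&127=13
add edx, 4 → edx=4+4=8
sub ecx, 1 → ecx=3-1=2
cmp ecx, 0  (cmp 2,0)
jne again: taken
add edi, 4 → edi=13+4=17
mov edi, [edx] → edi=M[8]=23
and edi, 127 → edi=23&127=23
add edx, 4 → edx=8+4=12
sub ecx, 1 → ecx=2-1=1
cmp ecx, 0  (cmp 1,0)
jne again: taken
add edi, 4 → edi=23+4=27
mov edi, [edx] → edi=M[12]=17
and edi, 127 → edi=17&127=17
add edx, 4 → edx=12+4=16
sub ecx, 1 → ecx=1-1=0
cmp ecx, 0  (cmp 0,0)
jne again: not taken
halt.
Total executed instructions: 32.

32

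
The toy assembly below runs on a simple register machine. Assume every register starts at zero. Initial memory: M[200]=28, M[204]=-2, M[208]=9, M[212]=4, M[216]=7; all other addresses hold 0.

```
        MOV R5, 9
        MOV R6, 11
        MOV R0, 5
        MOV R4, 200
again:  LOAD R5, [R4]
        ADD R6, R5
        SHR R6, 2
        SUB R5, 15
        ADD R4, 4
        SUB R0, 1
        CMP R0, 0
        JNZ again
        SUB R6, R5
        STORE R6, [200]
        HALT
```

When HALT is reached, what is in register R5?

-8

after MOV R5, 9: R5=9
after MOV R6, 11: R6=11
after MOV R0, 5: R0=5
after MOV R4, 200: R4=200
after LOAD R5, [R4]: R5=M[200]=28
after ADD R6, R5: R6=11+28=39
after SHR R6, 2: R6=39>>2=9
after SUB R5, 15: R5=28-15=13
after ADD R4, 4: R4=200+4=204
after SUB R0, 1: R0=5-1=4
CMP R0, 0  (cmp 4,0)
JNZ again: taken
after LOAD R5, [R4]: R5=M[204]=-2
after ADD R6, R5: R6=9+(-2)=7
after SHR R6, 2: R6=7>>2=1
after SUB R5, 15: R5=(-2)-15=-17
after ADD R4, 4: R4=204+4=208
after SUB R0, 1: R0=4-1=3
CMP R0, 0  (cmp 3,0)
JNZ again: taken
after LOAD R5, [R4]: R5=M[208]=9
after ADD R6, R5: R6=1+9=10
after SHR R6, 2: R6=10>>2=2
after SUB R5, 15: R5=9-15=-6
after ADD R4, 4: R4=208+4=212
after SUB R0, 1: R0=3-1=2
CMP R0, 0  (cmp 2,0)
JNZ again: taken
after LOAD R5, [R4]: R5=M[212]=4
after ADD R6, R5: R6=2+4=6
after SHR R6, 2: R6=6>>2=1
after SUB R5, 15: R5=4-15=-11
after ADD R4, 4: R4=212+4=216
after SUB R0, 1: R0=2-1=1
CMP R0, 0  (cmp 1,0)
JNZ again: taken
after LOAD R5, [R4]: R5=M[216]=7
after ADD R6, R5: R6=1+7=8
after SHR R6, 2: R6=8>>2=2
after SUB R5, 15: R5=7-15=-8
after ADD R4, 4: R4=216+4=220
after SUB R0, 1: R0=1-1=0
CMP R0, 0  (cmp 0,0)
JNZ again: not taken
after SUB R6, R5: R6=2-(-8)=10
STORE R6, [200] → M[200]=10
halt.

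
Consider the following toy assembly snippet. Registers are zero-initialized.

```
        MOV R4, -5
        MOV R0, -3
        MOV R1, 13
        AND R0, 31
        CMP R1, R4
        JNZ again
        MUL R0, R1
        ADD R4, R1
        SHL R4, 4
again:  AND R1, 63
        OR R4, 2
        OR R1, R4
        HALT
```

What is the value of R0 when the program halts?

after MOV R4, -5: R4=-5
after MOV R0, -3: R0=-3
after MOV R1, 13: R1=13
after AND R0, 31: R0=(-3)&31=29
CMP R1, R4  (cmp 13,-5)
JNZ again: taken
after AND R1, 63: R1=13&63=13
after OR R4, 2: R4=(-5)|2=-5
after OR R1, R4: R1=13|(-5)=-1
halt.

29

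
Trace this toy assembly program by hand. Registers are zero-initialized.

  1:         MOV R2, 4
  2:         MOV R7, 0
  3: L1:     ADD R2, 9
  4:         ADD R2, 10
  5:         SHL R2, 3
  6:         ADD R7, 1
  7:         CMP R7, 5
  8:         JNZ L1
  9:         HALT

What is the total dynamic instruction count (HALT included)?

after MOV R2, 4: R2=4
after MOV R7, 0: R7=0
after ADD R2, 9: R2=4+9=13
after ADD R2, 10: R2=13+10=23
after SHL R2, 3: R2=23<<3=184
after ADD R7, 1: R7=0+1=1
CMP R7, 5  (cmp 1,5)
JNZ L1: taken
after ADD R2, 9: R2=184+9=193
after ADD R2, 10: R2=193+10=203
after SHL R2, 3: R2=203<<3=1624
after ADD R7, 1: R7=1+1=2
CMP R7, 5  (cmp 2,5)
JNZ L1: taken
after ADD R2, 9: R2=1624+9=1633
after ADD R2, 10: R2=1633+10=1643
after SHL R2, 3: R2=1643<<3=13144
after ADD R7, 1: R7=2+1=3
CMP R7, 5  (cmp 3,5)
JNZ L1: taken
after ADD R2, 9: R2=13144+9=13153
after ADD R2, 10: R2=13153+10=13163
after SHL R2, 3: R2=13163<<3=105304
after ADD R7, 1: R7=3+1=4
CMP R7, 5  (cmp 4,5)
JNZ L1: taken
after ADD R2, 9: R2=105304+9=105313
after ADD R2, 10: R2=105313+10=105323
after SHL R2, 3: R2=105323<<3=842584
after ADD R7, 1: R7=4+1=5
CMP R7, 5  (cmp 5,5)
JNZ L1: not taken
halt.
Total executed instructions: 33.

33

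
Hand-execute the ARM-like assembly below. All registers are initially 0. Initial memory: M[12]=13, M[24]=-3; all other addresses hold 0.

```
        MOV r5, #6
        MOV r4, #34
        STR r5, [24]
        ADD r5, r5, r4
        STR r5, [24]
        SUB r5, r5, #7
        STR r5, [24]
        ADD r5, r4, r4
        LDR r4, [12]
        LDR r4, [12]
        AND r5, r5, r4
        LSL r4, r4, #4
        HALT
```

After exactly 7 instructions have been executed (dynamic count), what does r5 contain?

MOV r5, #6 → r5=6
MOV r4, #34 → r4=34
STR r5, [24] → M[24]=6
ADD r5, r5, r4 → r5=6+34=40
STR r5, [24] → M[24]=40
SUB r5, r5, #7 → r5=40-7=33
STR r5, [24] → M[24]=33
After step 7: r5 = 33.

33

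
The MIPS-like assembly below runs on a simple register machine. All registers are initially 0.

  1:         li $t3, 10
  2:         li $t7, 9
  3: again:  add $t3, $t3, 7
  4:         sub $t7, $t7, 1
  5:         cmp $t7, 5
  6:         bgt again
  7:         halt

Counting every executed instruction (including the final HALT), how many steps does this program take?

19

$t3=10
$t7=9
$t3=10+7=17
$t7=9-1=8
cmp $t7, 5  (cmp 8,5)
bgt again: taken
$t3=17+7=24
$t7=8-1=7
cmp $t7, 5  (cmp 7,5)
bgt again: taken
$t3=24+7=31
$t7=7-1=6
cmp $t7, 5  (cmp 6,5)
bgt again: taken
$t3=31+7=38
$t7=6-1=5
cmp $t7, 5  (cmp 5,5)
bgt again: not taken
halt.
Total executed instructions: 19.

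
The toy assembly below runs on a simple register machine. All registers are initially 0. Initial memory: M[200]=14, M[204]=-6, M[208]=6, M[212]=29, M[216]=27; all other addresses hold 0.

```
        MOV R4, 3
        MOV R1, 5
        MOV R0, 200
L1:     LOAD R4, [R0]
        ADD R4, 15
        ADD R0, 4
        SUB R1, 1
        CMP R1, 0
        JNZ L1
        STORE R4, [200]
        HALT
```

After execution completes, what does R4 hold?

after MOV R4, 3: R4=3
after MOV R1, 5: R1=5
after MOV R0, 200: R0=200
after LOAD R4, [R0]: R4=M[200]=14
after ADD R4, 15: R4=14+15=29
after ADD R0, 4: R0=200+4=204
after SUB R1, 1: R1=5-1=4
CMP R1, 0  (cmp 4,0)
JNZ L1: taken
after LOAD R4, [R0]: R4=M[204]=-6
after ADD R4, 15: R4=(-6)+15=9
after ADD R0, 4: R0=204+4=208
after SUB R1, 1: R1=4-1=3
CMP R1, 0  (cmp 3,0)
JNZ L1: taken
after LOAD R4, [R0]: R4=M[208]=6
after ADD R4, 15: R4=6+15=21
after ADD R0, 4: R0=208+4=212
after SUB R1, 1: R1=3-1=2
CMP R1, 0  (cmp 2,0)
JNZ L1: taken
after LOAD R4, [R0]: R4=M[212]=29
after ADD R4, 15: R4=29+15=44
after ADD R0, 4: R0=212+4=216
after SUB R1, 1: R1=2-1=1
CMP R1, 0  (cmp 1,0)
JNZ L1: taken
after LOAD R4, [R0]: R4=M[216]=27
after ADD R4, 15: R4=27+15=42
after ADD R0, 4: R0=216+4=220
after SUB R1, 1: R1=1-1=0
CMP R1, 0  (cmp 0,0)
JNZ L1: not taken
STORE R4, [200] → M[200]=42
halt.

42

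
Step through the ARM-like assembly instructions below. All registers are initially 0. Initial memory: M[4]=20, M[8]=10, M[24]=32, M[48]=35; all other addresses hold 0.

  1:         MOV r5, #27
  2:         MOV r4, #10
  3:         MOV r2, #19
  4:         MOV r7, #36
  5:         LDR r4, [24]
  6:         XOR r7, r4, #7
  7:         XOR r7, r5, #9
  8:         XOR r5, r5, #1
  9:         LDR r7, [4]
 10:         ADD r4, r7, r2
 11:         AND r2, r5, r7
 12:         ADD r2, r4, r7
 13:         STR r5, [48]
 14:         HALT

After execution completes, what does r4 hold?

39

r5=27
r4=10
r2=19
r7=36
r4=M[24]=32
r7=32^7=39
r7=27^9=18
r5=27^1=26
r7=M[4]=20
r4=20+19=39
r2=26&20=16
r2=39+20=59
STR r5, [48] → M[48]=26
halt.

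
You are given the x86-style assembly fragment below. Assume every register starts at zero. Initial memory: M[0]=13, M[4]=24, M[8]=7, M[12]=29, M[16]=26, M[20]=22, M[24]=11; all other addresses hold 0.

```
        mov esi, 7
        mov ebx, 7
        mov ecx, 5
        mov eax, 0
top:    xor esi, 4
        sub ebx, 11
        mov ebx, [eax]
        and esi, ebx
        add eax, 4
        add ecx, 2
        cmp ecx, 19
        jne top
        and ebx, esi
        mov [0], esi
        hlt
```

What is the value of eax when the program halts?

28

mov esi, 7 → esi=7
mov ebx, 7 → ebx=7
mov ecx, 5 → ecx=5
mov eax, 0 → eax=0
xor esi, 4 → esi=7^4=3
sub ebx, 11 → ebx=7-11=-4
mov ebx, [eax] → ebx=M[0]=13
and esi, ebx → esi=3&13=1
add eax, 4 → eax=0+4=4
add ecx, 2 → ecx=5+2=7
cmp ecx, 19  (cmp 7,19)
jne top: taken
xor esi, 4 → esi=1^4=5
sub ebx, 11 → ebx=13-11=2
mov ebx, [eax] → ebx=M[4]=24
and esi, ebx → esi=5&24=0
add eax, 4 → eax=4+4=8
add ecx, 2 → ecx=7+2=9
cmp ecx, 19  (cmp 9,19)
jne top: taken
xor esi, 4 → esi=0^4=4
sub ebx, 11 → ebx=24-11=13
mov ebx, [eax] → ebx=M[8]=7
and esi, ebx → esi=4&7=4
add eax, 4 → eax=8+4=12
add ecx, 2 → ecx=9+2=11
cmp ecx, 19  (cmp 11,19)
jne top: taken
xor esi, 4 → esi=4^4=0
sub ebx, 11 → ebx=7-11=-4
mov ebx, [eax] → ebx=M[12]=29
and esi, ebx → esi=0&29=0
add eax, 4 → eax=12+4=16
add ecx, 2 → ecx=11+2=13
cmp ecx, 19  (cmp 13,19)
jne top: taken
xor esi, 4 → esi=0^4=4
sub ebx, 11 → ebx=29-11=18
mov ebx, [eax] → ebx=M[16]=26
and esi, ebx → esi=4&26=0
add eax, 4 → eax=16+4=20
add ecx, 2 → ecx=13+2=15
cmp ecx, 19  (cmp 15,19)
jne top: taken
xor esi, 4 → esi=0^4=4
sub ebx, 11 → ebx=26-11=15
mov ebx, [eax] → ebx=M[20]=22
and esi, ebx → esi=4&22=4
add eax, 4 → eax=20+4=24
add ecx, 2 → ecx=15+2=17
cmp ecx, 19  (cmp 17,19)
jne top: taken
xor esi, 4 → esi=4^4=0
sub ebx, 11 → ebx=22-11=11
mov ebx, [eax] → ebx=M[24]=11
and esi, ebx → esi=0&11=0
add eax, 4 → eax=24+4=28
add ecx, 2 → ecx=17+2=19
cmp ecx, 19  (cmp 19,19)
jne top: not taken
and ebx, esi → ebx=11&0=0
mov [0], esi → M[0]=0
halt.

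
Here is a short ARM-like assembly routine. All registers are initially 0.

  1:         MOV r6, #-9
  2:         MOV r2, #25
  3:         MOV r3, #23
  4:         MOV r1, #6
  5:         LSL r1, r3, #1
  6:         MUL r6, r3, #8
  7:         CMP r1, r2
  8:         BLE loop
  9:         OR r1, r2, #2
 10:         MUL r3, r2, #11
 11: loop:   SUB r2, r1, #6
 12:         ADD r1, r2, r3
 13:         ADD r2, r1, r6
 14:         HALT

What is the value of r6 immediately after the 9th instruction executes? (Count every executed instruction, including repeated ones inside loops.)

r6=-9
r2=25
r3=23
r1=6
r1=23<<1=46
r6=23*8=184
CMP r1, r2  (cmp 46,25)
BLE loop: not taken
r1=25|2=27
After step 9: r6 = 184.

184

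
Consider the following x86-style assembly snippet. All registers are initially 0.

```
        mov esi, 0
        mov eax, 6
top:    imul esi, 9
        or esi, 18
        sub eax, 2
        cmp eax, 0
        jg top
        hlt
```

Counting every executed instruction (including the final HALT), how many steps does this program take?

18

mov esi, 0 → esi=0
mov eax, 6 → eax=6
imul esi, 9 → esi=0*9=0
or esi, 18 → esi=0|18=18
sub eax, 2 → eax=6-2=4
cmp eax, 0  (cmp 4,0)
jg top: taken
imul esi, 9 → esi=18*9=162
or esi, 18 → esi=162|18=178
sub eax, 2 → eax=4-2=2
cmp eax, 0  (cmp 2,0)
jg top: taken
imul esi, 9 → esi=178*9=1602
or esi, 18 → esi=1602|18=1618
sub eax, 2 → eax=2-2=0
cmp eax, 0  (cmp 0,0)
jg top: not taken
halt.
Total executed instructions: 18.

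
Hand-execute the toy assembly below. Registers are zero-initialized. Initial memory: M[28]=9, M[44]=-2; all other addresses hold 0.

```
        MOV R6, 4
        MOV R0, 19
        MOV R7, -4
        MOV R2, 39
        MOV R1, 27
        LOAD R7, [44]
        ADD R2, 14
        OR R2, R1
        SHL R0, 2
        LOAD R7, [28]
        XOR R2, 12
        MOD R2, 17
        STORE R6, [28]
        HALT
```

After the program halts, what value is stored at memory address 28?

4

R6=4
R0=19
R7=-4
R2=39
R1=27
R7=M[44]=-2
R2=39+14=53
R2=53|27=63
R0=19<<2=76
R7=M[28]=9
R2=63^12=51
R2=51%17=0
STORE R6, [28] → M[28]=4
halt.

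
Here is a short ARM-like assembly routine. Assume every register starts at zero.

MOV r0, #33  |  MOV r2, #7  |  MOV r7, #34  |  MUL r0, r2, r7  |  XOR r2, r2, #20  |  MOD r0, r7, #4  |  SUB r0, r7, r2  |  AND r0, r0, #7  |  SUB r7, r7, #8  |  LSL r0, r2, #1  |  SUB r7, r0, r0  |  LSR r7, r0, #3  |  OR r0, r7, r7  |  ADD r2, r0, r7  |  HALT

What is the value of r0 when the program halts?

after MOV r0, #33: r0=33
after MOV r2, #7: r2=7
after MOV r7, #34: r7=34
after MUL r0, r2, r7: r0=7*34=238
after XOR r2, r2, #20: r2=7^20=19
after MOD r0, r7, #4: r0=34%4=2
after SUB r0, r7, r2: r0=34-19=15
after AND r0, r0, #7: r0=15&7=7
after SUB r7, r7, #8: r7=34-8=26
after LSL r0, r2, #1: r0=19<<1=38
after SUB r7, r0, r0: r7=38-38=0
after LSR r7, r0, #3: r7=38>>3=4
after OR r0, r7, r7: r0=4|4=4
after ADD r2, r0, r7: r2=4+4=8
halt.

4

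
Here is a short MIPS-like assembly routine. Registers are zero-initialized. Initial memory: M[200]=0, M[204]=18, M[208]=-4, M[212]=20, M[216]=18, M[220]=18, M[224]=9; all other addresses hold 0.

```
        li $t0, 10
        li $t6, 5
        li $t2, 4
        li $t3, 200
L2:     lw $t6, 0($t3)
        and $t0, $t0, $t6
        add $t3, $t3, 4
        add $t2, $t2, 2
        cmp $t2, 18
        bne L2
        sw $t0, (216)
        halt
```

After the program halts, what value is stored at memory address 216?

after li $t0, 10: $t0=10
after li $t6, 5: $t6=5
after li $t2, 4: $t2=4
after li $t3, 200: $t3=200
after lw $t6, 0($t3): $t6=M[200]=0
after and $t0, $t0, $t6: $t0=10&0=0
after add $t3, $t3, 4: $t3=200+4=204
after add $t2, $t2, 2: $t2=4+2=6
cmp $t2, 18  (cmp 6,18)
bne L2: taken
after lw $t6, 0($t3): $t6=M[204]=18
after and $t0, $t0, $t6: $t0=0&18=0
after add $t3, $t3, 4: $t3=204+4=208
after add $t2, $t2, 2: $t2=6+2=8
cmp $t2, 18  (cmp 8,18)
bne L2: taken
after lw $t6, 0($t3): $t6=M[208]=-4
after and $t0, $t0, $t6: $t0=0&(-4)=0
after add $t3, $t3, 4: $t3=208+4=212
after add $t2, $t2, 2: $t2=8+2=10
cmp $t2, 18  (cmp 10,18)
bne L2: taken
after lw $t6, 0($t3): $t6=M[212]=20
after and $t0, $t0, $t6: $t0=0&20=0
after add $t3, $t3, 4: $t3=212+4=216
after add $t2, $t2, 2: $t2=10+2=12
cmp $t2, 18  (cmp 12,18)
bne L2: taken
after lw $t6, 0($t3): $t6=M[216]=18
after and $t0, $t0, $t6: $t0=0&18=0
after add $t3, $t3, 4: $t3=216+4=220
after add $t2, $t2, 2: $t2=12+2=14
cmp $t2, 18  (cmp 14,18)
bne L2: taken
after lw $t6, 0($t3): $t6=M[220]=18
after and $t0, $t0, $t6: $t0=0&18=0
after add $t3, $t3, 4: $t3=220+4=224
after add $t2, $t2, 2: $t2=14+2=16
cmp $t2, 18  (cmp 16,18)
bne L2: taken
after lw $t6, 0($t3): $t6=M[224]=9
after and $t0, $t0, $t6: $t0=0&9=0
after add $t3, $t3, 4: $t3=224+4=228
after add $t2, $t2, 2: $t2=16+2=18
cmp $t2, 18  (cmp 18,18)
bne L2: not taken
sw $t0, (216) → M[216]=0
halt.

0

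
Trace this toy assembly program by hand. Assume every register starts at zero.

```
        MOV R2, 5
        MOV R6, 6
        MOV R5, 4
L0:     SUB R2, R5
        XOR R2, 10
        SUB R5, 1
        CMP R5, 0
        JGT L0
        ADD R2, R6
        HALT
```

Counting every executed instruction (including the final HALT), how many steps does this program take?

25

after MOV R2, 5: R2=5
after MOV R6, 6: R6=6
after MOV R5, 4: R5=4
after SUB R2, R5: R2=5-4=1
after XOR R2, 10: R2=1^10=11
after SUB R5, 1: R5=4-1=3
CMP R5, 0  (cmp 3,0)
JGT L0: taken
after SUB R2, R5: R2=11-3=8
after XOR R2, 10: R2=8^10=2
after SUB R5, 1: R5=3-1=2
CMP R5, 0  (cmp 2,0)
JGT L0: taken
after SUB R2, R5: R2=2-2=0
after XOR R2, 10: R2=0^10=10
after SUB R5, 1: R5=2-1=1
CMP R5, 0  (cmp 1,0)
JGT L0: taken
after SUB R2, R5: R2=10-1=9
after XOR R2, 10: R2=9^10=3
after SUB R5, 1: R5=1-1=0
CMP R5, 0  (cmp 0,0)
JGT L0: not taken
after ADD R2, R6: R2=3+6=9
halt.
Total executed instructions: 25.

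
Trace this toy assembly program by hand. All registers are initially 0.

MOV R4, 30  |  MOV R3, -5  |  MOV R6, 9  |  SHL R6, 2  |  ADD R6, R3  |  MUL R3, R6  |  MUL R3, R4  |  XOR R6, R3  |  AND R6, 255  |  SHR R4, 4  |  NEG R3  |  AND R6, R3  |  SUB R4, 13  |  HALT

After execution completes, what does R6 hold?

8

after MOV R4, 30: R4=30
after MOV R3, -5: R3=-5
after MOV R6, 9: R6=9
after SHL R6, 2: R6=9<<2=36
after ADD R6, R3: R6=36+(-5)=31
after MUL R3, R6: R3=(-5)*31=-155
after MUL R3, R4: R3=(-155)*30=-4650
after XOR R6, R3: R6=31^(-4650)=-4663
after AND R6, 255: R6=(-4663)&255=201
after SHR R4, 4: R4=30>>4=1
after NEG R3: R3=-(-4650)=4650
after AND R6, R3: R6=201&4650=8
after SUB R4, 13: R4=1-13=-12
halt.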